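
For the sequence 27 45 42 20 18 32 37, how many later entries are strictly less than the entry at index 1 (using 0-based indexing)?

The element at index 1 is 45.
Elements after it: 42, 20, 18, 32, 37
Those smaller than 45: 42, 20, 18, 32, 37

5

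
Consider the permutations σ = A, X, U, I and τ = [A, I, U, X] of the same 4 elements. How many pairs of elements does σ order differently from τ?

Assign each item its position (1..4) in the first ordering, then rewrite the second ordering as that position sequence:
positions: A→1, X→2, U→3, I→4
second ordering as positions: [1, 4, 3, 2]
Discordant pairs = inversions in this position sequence.
1: 0
4: 3, 2 → 2
3: 2 → 1
2: 0
Total: 0 + 2 + 1 + 0 = 3

3 discordant pairs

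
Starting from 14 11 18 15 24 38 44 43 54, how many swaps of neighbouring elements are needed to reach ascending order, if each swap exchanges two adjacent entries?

The minimum number of adjacent swaps to sort an array equals its inversion count, since every such swap removes exactly one inversion.
Count inversions — for each element, later elements that are smaller:
14: 11 → 1
11: none → 0
18: 15 → 1
15: none → 0
24: none → 0
38: none → 0
44: 43 → 1
43: none → 0
54: none → 0
Total inversions: 1 + 0 + 1 + 0 + 0 + 0 + 1 + 0 + 0 = 3

3 adjacent swaps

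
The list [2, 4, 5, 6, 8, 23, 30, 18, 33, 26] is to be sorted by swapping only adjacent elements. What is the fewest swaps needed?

Minimum adjacent swaps = number of inversions (each swap of adjacent out-of-order elements removes one inversion and no swap can remove more).
Count inversions — for each element, later elements that are smaller:
2: none → 0
4: none → 0
5: none → 0
6: none → 0
8: none → 0
23: 18 → 1
30: 18, 26 → 2
18: none → 0
33: 26 → 1
26: none → 0
Total inversions: 0 + 0 + 0 + 0 + 0 + 1 + 2 + 0 + 1 + 0 = 4

4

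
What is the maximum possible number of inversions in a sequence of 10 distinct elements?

The maximum occurs when the array is in strictly decreasing order: every one of the C(10, 2) pairs is inverted.
C(10, 2) = 10·9/2 = 45

45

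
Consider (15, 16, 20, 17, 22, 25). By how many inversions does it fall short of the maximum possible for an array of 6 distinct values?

14

Maximum inversions for 6 distinct elements is C(6, 2) = 6·5/2 = 15.
Current inversions — for each element, count later smaller elements:
15: 0
16: 0
20: 1
17: 0
22: 0
25: 0
Current total: 0 + 0 + 1 + 0 + 0 + 0 = 1
Shortfall: 15 − 1 = 14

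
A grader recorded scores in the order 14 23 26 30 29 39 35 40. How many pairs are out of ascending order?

Sweep left to right; for each value list the smaller values that follow it:
14 → none → 0
23 → none → 0
26 → none → 0
30 → 29 → 1
29 → none → 0
39 → 35 → 1
35 → none → 0
40 → none → 0
Sum: 0 + 0 + 0 + 1 + 0 + 1 + 0 + 0 = 2

2 inversions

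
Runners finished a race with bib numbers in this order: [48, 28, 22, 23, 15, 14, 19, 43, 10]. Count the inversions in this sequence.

There are 27 out-of-order pairs.

Element-by-element contributions:
48: 8
28: 6
22: 4
23: 4
15: 2
14: 1
19: 1
43: 1
10: 0
Sum: 8 + 6 + 4 + 4 + 2 + 1 + 1 + 1 + 0 = 27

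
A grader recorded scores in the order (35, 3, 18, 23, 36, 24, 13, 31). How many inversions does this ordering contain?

Count, for each position, how many later elements it exceeds:
35 → 3, 18, 23, 24, 13, 31 → 6
3 → none → 0
18 → 13 → 1
23 → 13 → 1
36 → 24, 13, 31 → 3
24 → 13 → 1
13 → none → 0
31 → none → 0
Sum: 6 + 0 + 1 + 1 + 3 + 1 + 0 + 0 = 12

12 out-of-order pairs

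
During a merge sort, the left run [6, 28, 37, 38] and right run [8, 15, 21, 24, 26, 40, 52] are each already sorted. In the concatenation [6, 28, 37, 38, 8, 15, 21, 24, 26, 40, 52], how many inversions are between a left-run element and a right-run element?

15

Count, for every r in R, how many entries of L exceed r:
r = 8: 28, 37, 38 → 3
r = 15: 28, 37, 38 → 3
r = 21: 28, 37, 38 → 3
r = 24: 28, 37, 38 → 3
r = 26: 28, 37, 38 → 3
r = 40: none → 0
r = 52: none → 0
Cross-inversions: 3 + 3 + 3 + 3 + 3 + 0 + 0 = 15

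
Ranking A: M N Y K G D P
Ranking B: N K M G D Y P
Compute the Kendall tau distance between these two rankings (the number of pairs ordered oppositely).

Discordant pairs: 5

Assign each item its position (1..7) in the first ordering, then rewrite the second ordering as that position sequence:
positions: M→1, N→2, Y→3, K→4, G→5, D→6, P→7
second ordering as positions: [2, 4, 1, 5, 6, 3, 7]
Discordant pairs = inversions in this position sequence.
2: 1 → 1
4: 1, 3 → 2
1: 0
5: 3 → 1
6: 3 → 1
3: 0
7: 0
Total: 1 + 2 + 0 + 1 + 1 + 0 + 0 = 5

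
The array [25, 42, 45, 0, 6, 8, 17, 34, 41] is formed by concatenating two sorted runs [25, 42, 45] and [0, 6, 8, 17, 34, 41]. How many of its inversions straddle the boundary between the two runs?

Count, for every r in R, how many entries of L exceed r:
r = 0: 25, 42, 45 → 3
r = 6: 25, 42, 45 → 3
r = 8: 25, 42, 45 → 3
r = 17: 25, 42, 45 → 3
r = 34: 42, 45 → 2
r = 41: 42, 45 → 2
Cross-inversions: 3 + 3 + 3 + 3 + 2 + 2 = 16

Split inversions: 16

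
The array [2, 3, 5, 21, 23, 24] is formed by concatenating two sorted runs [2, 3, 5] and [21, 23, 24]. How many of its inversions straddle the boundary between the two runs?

Take each right-half value and tally the left-half values above it:
r = 21: none → 0
r = 23: none → 0
r = 24: none → 0
Cross-inversions: 0 + 0 + 0 = 0

0 cross-inversions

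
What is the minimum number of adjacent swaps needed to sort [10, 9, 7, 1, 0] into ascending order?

The minimum number of adjacent swaps to sort an array equals its inversion count, since every such swap removes exactly one inversion.
Count inversions — for each element, later elements that are smaller:
10: 9, 7, 1, 0 → 4
9: 7, 1, 0 → 3
7: 1, 0 → 2
1: 0 → 1
0: none → 0
Total inversions: 4 + 3 + 2 + 1 + 0 = 10

There are 10 swaps.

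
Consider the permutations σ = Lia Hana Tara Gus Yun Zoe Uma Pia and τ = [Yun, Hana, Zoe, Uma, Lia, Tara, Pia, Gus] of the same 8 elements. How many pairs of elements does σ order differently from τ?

There are 12 discordant pairs.

Assign each item its position (1..8) in the first ordering, then rewrite the second ordering as that position sequence:
positions: Lia→1, Hana→2, Tara→3, Gus→4, Yun→5, Zoe→6, Uma→7, Pia→8
second ordering as positions: [5, 2, 6, 7, 1, 3, 8, 4]
Discordant pairs = inversions in this position sequence.
5: 2, 1, 3, 4 → 4
2: 1 → 1
6: 1, 3, 4 → 3
7: 1, 3, 4 → 3
1: 0
3: 0
8: 4 → 1
4: 0
Total: 4 + 1 + 3 + 3 + 0 + 0 + 1 + 0 = 12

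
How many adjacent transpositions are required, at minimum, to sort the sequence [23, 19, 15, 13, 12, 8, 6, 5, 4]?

36 adjacent swaps

The minimum number of adjacent swaps to sort an array equals its inversion count, since every such swap removes exactly one inversion.
Count inversions — for each element, later elements that are smaller:
23: 19, 15, 13, 12, 8, 6, 5, 4 → 8
19: 15, 13, 12, 8, 6, 5, 4 → 7
15: 13, 12, 8, 6, 5, 4 → 6
13: 12, 8, 6, 5, 4 → 5
12: 8, 6, 5, 4 → 4
8: 6, 5, 4 → 3
6: 5, 4 → 2
5: 4 → 1
4: none → 0
Total inversions: 8 + 7 + 6 + 5 + 4 + 3 + 2 + 1 + 0 = 36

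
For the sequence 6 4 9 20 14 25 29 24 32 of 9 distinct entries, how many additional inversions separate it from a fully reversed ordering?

Maximum inversions for 9 distinct elements is C(9, 2) = 9·8/2 = 36.
Current inversions — for each element, count later smaller elements:
6: 1
4: 0
9: 0
20: 1
14: 0
25: 1
29: 1
24: 0
32: 0
Current total: 1 + 0 + 0 + 1 + 0 + 1 + 1 + 0 + 0 = 4
Shortfall: 36 − 4 = 32

32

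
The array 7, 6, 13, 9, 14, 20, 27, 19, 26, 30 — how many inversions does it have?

For each element, count later entries that are smaller:
7 → 6 → 1
6 → none → 0
13 → 9 → 1
9 → none → 0
14 → none → 0
20 → 19 → 1
27 → 19, 26 → 2
19 → none → 0
26 → none → 0
30 → none → 0
Sum: 1 + 0 + 1 + 0 + 0 + 1 + 2 + 0 + 0 + 0 = 5

5 inversions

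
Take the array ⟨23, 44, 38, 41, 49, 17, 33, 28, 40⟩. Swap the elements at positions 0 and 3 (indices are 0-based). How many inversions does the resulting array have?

Positions 0 and 3 hold 23 and 41; after swapping, the array is [41, 44, 38, 23, 49, 17, 33, 28, 40].
Count, for each position, how many later elements it exceeds:
41 → 38, 23, 17, 33, 28, 40 → 6
44 → 38, 23, 17, 33, 28, 40 → 6
38 → 23, 17, 33, 28 → 4
23 → 17 → 1
49 → 17, 33, 28, 40 → 4
17 → none → 0
33 → 28 → 1
28 → none → 0
40 → none → 0
Sum: 6 + 6 + 4 + 1 + 4 + 0 + 1 + 0 + 0 = 22

22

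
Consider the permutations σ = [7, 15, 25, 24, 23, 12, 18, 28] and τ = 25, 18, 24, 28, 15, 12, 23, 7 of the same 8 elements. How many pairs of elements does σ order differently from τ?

17

Assign each item its position (1..8) in the first ordering, then rewrite the second ordering as that position sequence:
positions: 7→1, 15→2, 25→3, 24→4, 23→5, 12→6, 18→7, 28→8
second ordering as positions: [3, 7, 4, 8, 2, 6, 5, 1]
Discordant pairs = inversions in this position sequence.
3: 2, 1 → 2
7: 4, 2, 6, 5, 1 → 5
4: 2, 1 → 2
8: 2, 6, 5, 1 → 4
2: 1 → 1
6: 5, 1 → 2
5: 1 → 1
1: 0
Total: 2 + 5 + 2 + 4 + 1 + 2 + 1 + 0 = 17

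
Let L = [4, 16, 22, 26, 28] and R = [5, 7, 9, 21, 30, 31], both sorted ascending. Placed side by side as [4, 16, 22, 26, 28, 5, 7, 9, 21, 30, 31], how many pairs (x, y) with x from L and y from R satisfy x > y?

There are 15 cross-inversions.

Count, for every r in R, how many entries of L exceed r:
r = 5: 16, 22, 26, 28 → 4
r = 7: 16, 22, 26, 28 → 4
r = 9: 16, 22, 26, 28 → 4
r = 21: 22, 26, 28 → 3
r = 30: none → 0
r = 31: none → 0
Cross-inversions: 4 + 4 + 4 + 3 + 0 + 0 = 15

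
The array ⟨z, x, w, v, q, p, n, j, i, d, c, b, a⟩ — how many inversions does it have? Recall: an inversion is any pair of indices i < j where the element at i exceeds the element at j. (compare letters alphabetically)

78

For each element, count later entries that are smaller:
z → x, w, v, q, p, n, j, i, d, c, b, a → 12
x → w, v, q, p, n, j, i, d, c, b, a → 11
w → v, q, p, n, j, i, d, c, b, a → 10
v → q, p, n, j, i, d, c, b, a → 9
q → p, n, j, i, d, c, b, a → 8
p → n, j, i, d, c, b, a → 7
n → j, i, d, c, b, a → 6
j → i, d, c, b, a → 5
i → d, c, b, a → 4
d → c, b, a → 3
c → b, a → 2
b → a → 1
a → none → 0
Sum: 12 + 11 + 10 + 9 + 8 + 7 + 6 + 5 + 4 + 3 + 2 + 1 + 0 = 78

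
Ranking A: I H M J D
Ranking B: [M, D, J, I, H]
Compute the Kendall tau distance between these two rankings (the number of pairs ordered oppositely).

7

Assign each item its position (1..5) in the first ordering, then rewrite the second ordering as that position sequence:
positions: I→1, H→2, M→3, J→4, D→5
second ordering as positions: [3, 5, 4, 1, 2]
Discordant pairs = inversions in this position sequence.
3: 1, 2 → 2
5: 4, 1, 2 → 3
4: 1, 2 → 2
1: 0
2: 0
Total: 2 + 3 + 2 + 0 + 0 = 7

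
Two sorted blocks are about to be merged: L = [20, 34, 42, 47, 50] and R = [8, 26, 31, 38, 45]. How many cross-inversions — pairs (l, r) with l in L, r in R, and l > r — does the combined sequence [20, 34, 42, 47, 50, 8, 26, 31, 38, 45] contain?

18

Take each right-half value and tally the left-half values above it:
r = 8: 20, 34, 42, 47, 50 → 5
r = 26: 34, 42, 47, 50 → 4
r = 31: 34, 42, 47, 50 → 4
r = 38: 42, 47, 50 → 3
r = 45: 47, 50 → 2
Cross-inversions: 5 + 4 + 4 + 3 + 2 = 18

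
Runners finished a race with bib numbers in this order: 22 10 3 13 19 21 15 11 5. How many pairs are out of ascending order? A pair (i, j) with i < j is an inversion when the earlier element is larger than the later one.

21

For each element, count later entries that are smaller:
22 → 10, 3, 13, 19, 21, 15, 11, 5 → 8
10 → 3, 5 → 2
3 → none → 0
13 → 11, 5 → 2
19 → 15, 11, 5 → 3
21 → 15, 11, 5 → 3
15 → 11, 5 → 2
11 → 5 → 1
5 → none → 0
Sum: 8 + 2 + 0 + 2 + 3 + 3 + 2 + 1 + 0 = 21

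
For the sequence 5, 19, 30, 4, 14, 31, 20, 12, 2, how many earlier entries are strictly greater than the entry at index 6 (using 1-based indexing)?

0

The element at index 6 is 31.
Elements before it: 5, 19, 30, 4, 14
None of them are larger than 31.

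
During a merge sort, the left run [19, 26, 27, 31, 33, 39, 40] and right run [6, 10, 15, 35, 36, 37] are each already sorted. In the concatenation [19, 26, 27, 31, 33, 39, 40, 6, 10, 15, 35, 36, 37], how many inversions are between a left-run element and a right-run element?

Take each right-half value and tally the left-half values above it:
r = 6: 19, 26, 27, 31, 33, 39, 40 → 7
r = 10: 19, 26, 27, 31, 33, 39, 40 → 7
r = 15: 19, 26, 27, 31, 33, 39, 40 → 7
r = 35: 39, 40 → 2
r = 36: 39, 40 → 2
r = 37: 39, 40 → 2
Cross-inversions: 7 + 7 + 7 + 2 + 2 + 2 = 27

Cross-inversions: 27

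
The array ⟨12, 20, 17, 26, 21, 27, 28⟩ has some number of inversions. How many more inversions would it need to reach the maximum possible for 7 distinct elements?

Maximum inversions for 7 distinct elements is C(7, 2) = 7·6/2 = 21.
Current inversions — for each element, count later smaller elements:
12: 0
20: 1
17: 0
26: 1
21: 0
27: 0
28: 0
Current total: 0 + 1 + 0 + 1 + 0 + 0 + 0 = 2
Shortfall: 21 − 2 = 19

19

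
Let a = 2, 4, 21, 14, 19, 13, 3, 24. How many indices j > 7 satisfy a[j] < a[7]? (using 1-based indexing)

0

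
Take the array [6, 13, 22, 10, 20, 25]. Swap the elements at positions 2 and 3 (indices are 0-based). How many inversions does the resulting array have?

Positions 2 and 3 hold 22 and 10; after swapping, the array is [6, 13, 10, 22, 20, 25].
For each element, count later entries that are smaller:
6 → none → 0
13 → 10 → 1
10 → none → 0
22 → 20 → 1
20 → none → 0
25 → none → 0
Sum: 0 + 1 + 0 + 1 + 0 + 0 = 2

2 inversions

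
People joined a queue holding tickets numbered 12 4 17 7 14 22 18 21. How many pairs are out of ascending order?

Inversions: 6

Element-by-element contributions:
12: 2
4: 0
17: 2
7: 0
14: 0
22: 2
18: 0
21: 0
Sum: 2 + 0 + 2 + 0 + 0 + 2 + 0 + 0 = 6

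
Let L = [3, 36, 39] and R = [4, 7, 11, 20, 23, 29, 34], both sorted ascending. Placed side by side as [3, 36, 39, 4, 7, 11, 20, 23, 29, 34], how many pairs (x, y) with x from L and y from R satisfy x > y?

Split inversions: 14

Count, for every r in R, how many entries of L exceed r:
r = 4: 36, 39 → 2
r = 7: 36, 39 → 2
r = 11: 36, 39 → 2
r = 20: 36, 39 → 2
r = 23: 36, 39 → 2
r = 29: 36, 39 → 2
r = 34: 36, 39 → 2
Cross-inversions: 2 + 2 + 2 + 2 + 2 + 2 + 2 = 14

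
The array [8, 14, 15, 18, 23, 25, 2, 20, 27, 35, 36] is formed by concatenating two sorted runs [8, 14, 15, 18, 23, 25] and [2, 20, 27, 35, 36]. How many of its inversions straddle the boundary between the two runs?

For each element r of the right run, count left-run elements greater than r:
r = 2: 8, 14, 15, 18, 23, 25 → 6
r = 20: 23, 25 → 2
r = 27: none → 0
r = 35: none → 0
r = 36: none → 0
Cross-inversions: 6 + 2 + 0 + 0 + 0 = 8

8 split inversions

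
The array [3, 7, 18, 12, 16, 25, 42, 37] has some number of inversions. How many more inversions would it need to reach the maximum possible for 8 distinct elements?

Maximum inversions for 8 distinct elements is C(8, 2) = 8·7/2 = 28.
Current inversions — for each element, count later smaller elements:
3: 0
7: 0
18: 2
12: 0
16: 0
25: 0
42: 1
37: 0
Current total: 0 + 0 + 2 + 0 + 0 + 0 + 1 + 0 = 3
Shortfall: 28 − 3 = 25

25 inversions short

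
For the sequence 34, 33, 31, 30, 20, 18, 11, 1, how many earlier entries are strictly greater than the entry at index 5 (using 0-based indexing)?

5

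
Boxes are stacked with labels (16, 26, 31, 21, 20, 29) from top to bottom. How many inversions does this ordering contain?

Inversions: 6

Listing every pair i<j with a[i]>a[j] (using 1-based positions):
(2,4): 26 > 21
(2,5): 26 > 20
(3,4): 31 > 21
(3,5): 31 > 20
(3,6): 31 > 29
(4,5): 21 > 20
That's 6 pairs.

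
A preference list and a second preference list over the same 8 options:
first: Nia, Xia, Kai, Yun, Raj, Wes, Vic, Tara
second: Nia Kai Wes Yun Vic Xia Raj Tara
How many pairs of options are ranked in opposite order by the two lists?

Assign each item its position (1..8) in the first ordering, then rewrite the second ordering as that position sequence:
positions: Nia→1, Xia→2, Kai→3, Yun→4, Raj→5, Wes→6, Vic→7, Tara→8
second ordering as positions: [1, 3, 6, 4, 7, 2, 5, 8]
Discordant pairs = inversions in this position sequence.
1: 0
3: 2 → 1
6: 4, 2, 5 → 3
4: 2 → 1
7: 2, 5 → 2
2: 0
5: 0
8: 0
Total: 0 + 1 + 3 + 1 + 2 + 0 + 0 + 0 = 7

Pairs: 7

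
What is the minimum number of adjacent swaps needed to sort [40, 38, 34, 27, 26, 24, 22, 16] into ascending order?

28

The minimum number of adjacent swaps to sort an array equals its inversion count, since every such swap removes exactly one inversion.
Count inversions — for each element, later elements that are smaller:
40: 38, 34, 27, 26, 24, 22, 16 → 7
38: 34, 27, 26, 24, 22, 16 → 6
34: 27, 26, 24, 22, 16 → 5
27: 26, 24, 22, 16 → 4
26: 24, 22, 16 → 3
24: 22, 16 → 2
22: 16 → 1
16: none → 0
Total inversions: 7 + 6 + 5 + 4 + 3 + 2 + 1 + 0 = 28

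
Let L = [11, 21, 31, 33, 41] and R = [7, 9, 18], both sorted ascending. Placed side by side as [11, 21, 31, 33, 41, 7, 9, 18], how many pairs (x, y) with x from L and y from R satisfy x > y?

For each element r of the right run, count left-run elements greater than r:
r = 7: 11, 21, 31, 33, 41 → 5
r = 9: 11, 21, 31, 33, 41 → 5
r = 18: 21, 31, 33, 41 → 4
Cross-inversions: 5 + 5 + 4 = 14

Cross-inversions: 14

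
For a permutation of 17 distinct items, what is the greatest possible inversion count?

There are 136 inversions.

The maximum occurs when the array is in strictly decreasing order: every one of the C(17, 2) pairs is inverted.
C(17, 2) = 17·16/2 = 136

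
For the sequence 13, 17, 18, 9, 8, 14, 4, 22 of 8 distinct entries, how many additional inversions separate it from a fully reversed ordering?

Maximum inversions for 8 distinct elements is C(8, 2) = 8·7/2 = 28.
Current inversions — for each element, count later smaller elements:
13: 3
17: 4
18: 4
9: 2
8: 1
14: 1
4: 0
22: 0
Current total: 3 + 4 + 4 + 2 + 1 + 1 + 0 + 0 = 15
Shortfall: 28 − 15 = 13

13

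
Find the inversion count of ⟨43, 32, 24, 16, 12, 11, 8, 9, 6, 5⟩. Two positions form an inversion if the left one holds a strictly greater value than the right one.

44

Count, for each position, how many later elements it exceeds:
43: 9
32: 8
24: 7
16: 6
12: 5
11: 4
8: 2
9: 2
6: 1
5: 0
Sum: 9 + 8 + 7 + 6 + 5 + 4 + 2 + 2 + 1 + 0 = 44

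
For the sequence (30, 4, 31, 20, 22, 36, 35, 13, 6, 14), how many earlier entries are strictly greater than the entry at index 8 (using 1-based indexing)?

6 such elements

The element at index 8 is 13.
Elements before it: 30, 4, 31, 20, 22, 36, 35
Those larger than 13: 30, 31, 20, 22, 36, 35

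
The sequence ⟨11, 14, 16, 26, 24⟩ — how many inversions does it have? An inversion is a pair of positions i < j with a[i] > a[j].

1

Listing every pair i<j with a[i]>a[j] (using 1-based positions):
(4,5): 26 > 24
That's 1 pair.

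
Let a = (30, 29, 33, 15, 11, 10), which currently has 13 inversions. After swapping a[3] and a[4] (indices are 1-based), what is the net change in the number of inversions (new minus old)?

-1

Positions 3 and 4 hold 33 and 15; after swapping, the array is [30, 29, 15, 33, 11, 10].
Element-by-element contributions:
30: 4
29: 3
15: 2
33: 2
11: 1
10: 0
Sum: 4 + 3 + 2 + 2 + 1 + 0 = 12
Change: 12 − 13 = -1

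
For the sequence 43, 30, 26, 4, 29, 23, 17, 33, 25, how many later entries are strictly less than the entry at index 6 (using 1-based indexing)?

1

The element at index 6 is 23.
Elements after it: 17, 33, 25
Those smaller than 23: 17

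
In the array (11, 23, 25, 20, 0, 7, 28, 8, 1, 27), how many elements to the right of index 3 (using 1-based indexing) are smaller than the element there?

5

The element at index 3 is 25.
Elements after it: 20, 0, 7, 28, 8, 1, 27
Those smaller than 25: 20, 0, 7, 8, 1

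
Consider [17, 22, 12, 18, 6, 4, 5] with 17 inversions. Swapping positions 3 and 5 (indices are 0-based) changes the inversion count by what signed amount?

Positions 3 and 5 hold 18 and 4; after swapping, the array is [17, 22, 12, 4, 6, 18, 5].
Sweep left to right; for each value list the smaller values that follow it:
17: 4
22: 5
12: 3
4: 0
6: 1
18: 1
5: 0
Sum: 4 + 5 + 3 + 0 + 1 + 1 + 0 = 14
Change: 14 − 17 = -3

-3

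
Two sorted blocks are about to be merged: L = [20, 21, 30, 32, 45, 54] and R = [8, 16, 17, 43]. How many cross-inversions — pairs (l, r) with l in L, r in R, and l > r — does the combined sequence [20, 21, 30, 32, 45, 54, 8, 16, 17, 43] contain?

Count, for every r in R, how many entries of L exceed r:
r = 8: 20, 21, 30, 32, 45, 54 → 6
r = 16: 20, 21, 30, 32, 45, 54 → 6
r = 17: 20, 21, 30, 32, 45, 54 → 6
r = 43: 45, 54 → 2
Cross-inversions: 6 + 6 + 6 + 2 = 20

20 split inversions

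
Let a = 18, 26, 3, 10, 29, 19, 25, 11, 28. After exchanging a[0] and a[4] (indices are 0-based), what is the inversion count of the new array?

17 inversions

Positions 0 and 4 hold 18 and 29; after swapping, the array is [29, 26, 3, 10, 18, 19, 25, 11, 28].
For each element, count later entries that are smaller:
29: 8
26: 6
3: 0
10: 0
18: 1
19: 1
25: 1
11: 0
28: 0
Sum: 8 + 6 + 0 + 0 + 1 + 1 + 1 + 0 + 0 = 17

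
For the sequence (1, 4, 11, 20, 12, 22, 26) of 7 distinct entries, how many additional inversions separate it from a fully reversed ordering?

20 inversions short

Maximum inversions for 7 distinct elements is C(7, 2) = 7·6/2 = 21.
Current inversions — for each element, count later smaller elements:
1: 0
4: 0
11: 0
20: 1
12: 0
22: 0
26: 0
Current total: 0 + 0 + 0 + 1 + 0 + 0 + 0 = 1
Shortfall: 21 − 1 = 20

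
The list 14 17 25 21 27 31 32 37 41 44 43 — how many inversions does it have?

For each element, count later entries that are smaller:
14: 0
17: 0
25: 1
21: 0
27: 0
31: 0
32: 0
37: 0
41: 0
44: 1
43: 0
Sum: 0 + 0 + 1 + 0 + 0 + 0 + 0 + 0 + 0 + 1 + 0 = 2

2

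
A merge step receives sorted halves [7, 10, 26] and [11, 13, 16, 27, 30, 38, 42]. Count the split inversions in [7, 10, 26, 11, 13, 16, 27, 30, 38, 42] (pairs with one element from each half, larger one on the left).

3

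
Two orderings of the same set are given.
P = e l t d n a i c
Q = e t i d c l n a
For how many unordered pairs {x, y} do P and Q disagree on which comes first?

Assign each item its position (1..8) in the first ordering, then rewrite the second ordering as that position sequence:
positions: e→1, l→2, t→3, d→4, n→5, a→6, i→7, c→8
second ordering as positions: [1, 3, 7, 4, 8, 2, 5, 6]
Discordant pairs = inversions in this position sequence.
1: 0
3: 2 → 1
7: 4, 2, 5, 6 → 4
4: 2 → 1
8: 2, 5, 6 → 3
2: 0
5: 0
6: 0
Total: 0 + 1 + 4 + 1 + 3 + 0 + 0 + 0 = 9

Disagreeing pairs: 9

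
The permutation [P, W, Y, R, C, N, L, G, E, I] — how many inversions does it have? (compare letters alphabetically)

Count, for each position, how many later elements it exceeds:
P → C, N, L, G, E, I → 6
W → R, C, N, L, G, E, I → 7
Y → R, C, N, L, G, E, I → 7
R → C, N, L, G, E, I → 6
C → none → 0
N → L, G, E, I → 4
L → G, E, I → 3
G → E → 1
E → none → 0
I → none → 0
Sum: 6 + 7 + 7 + 6 + 0 + 4 + 3 + 1 + 0 + 0 = 34

34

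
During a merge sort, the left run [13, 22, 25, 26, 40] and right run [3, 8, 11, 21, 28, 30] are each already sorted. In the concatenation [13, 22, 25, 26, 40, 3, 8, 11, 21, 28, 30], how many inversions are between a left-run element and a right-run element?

21

Count, for every r in R, how many entries of L exceed r:
r = 3: 13, 22, 25, 26, 40 → 5
r = 8: 13, 22, 25, 26, 40 → 5
r = 11: 13, 22, 25, 26, 40 → 5
r = 21: 22, 25, 26, 40 → 4
r = 28: 40 → 1
r = 30: 40 → 1
Cross-inversions: 5 + 5 + 5 + 4 + 1 + 1 = 21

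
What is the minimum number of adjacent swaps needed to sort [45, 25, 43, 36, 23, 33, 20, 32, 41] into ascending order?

The minimum number of adjacent swaps to sort an array equals its inversion count, since every such swap removes exactly one inversion.
Count inversions — for each element, later elements that are smaller:
45: 25, 43, 36, 23, 33, 20, 32, 41 → 8
25: 23, 20 → 2
43: 36, 23, 33, 20, 32, 41 → 6
36: 23, 33, 20, 32 → 4
23: 20 → 1
33: 20, 32 → 2
20: none → 0
32: none → 0
41: none → 0
Total inversions: 8 + 2 + 6 + 4 + 1 + 2 + 0 + 0 + 0 = 23

23 adjacent swaps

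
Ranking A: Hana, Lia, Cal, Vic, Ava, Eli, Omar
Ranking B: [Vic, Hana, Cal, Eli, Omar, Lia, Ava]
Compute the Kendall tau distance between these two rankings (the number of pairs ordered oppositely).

8 discordant pairs

Assign each item its position (1..7) in the first ordering, then rewrite the second ordering as that position sequence:
positions: Hana→1, Lia→2, Cal→3, Vic→4, Ava→5, Eli→6, Omar→7
second ordering as positions: [4, 1, 3, 6, 7, 2, 5]
Discordant pairs = inversions in this position sequence.
4: 1, 3, 2 → 3
1: 0
3: 2 → 1
6: 2, 5 → 2
7: 2, 5 → 2
2: 0
5: 0
Total: 3 + 0 + 1 + 2 + 2 + 0 + 0 = 8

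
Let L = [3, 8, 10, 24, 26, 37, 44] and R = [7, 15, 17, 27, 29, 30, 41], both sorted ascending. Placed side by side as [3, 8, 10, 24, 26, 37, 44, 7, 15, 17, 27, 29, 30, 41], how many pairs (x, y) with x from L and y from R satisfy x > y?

Split inversions: 21

Count, for every r in R, how many entries of L exceed r:
r = 7: 8, 10, 24, 26, 37, 44 → 6
r = 15: 24, 26, 37, 44 → 4
r = 17: 24, 26, 37, 44 → 4
r = 27: 37, 44 → 2
r = 29: 37, 44 → 2
r = 30: 37, 44 → 2
r = 41: 44 → 1
Cross-inversions: 6 + 4 + 4 + 2 + 2 + 2 + 1 = 21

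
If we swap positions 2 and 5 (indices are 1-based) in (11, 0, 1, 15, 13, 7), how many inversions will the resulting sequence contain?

Positions 2 and 5 hold 0 and 13; after swapping, the array is [11, 13, 1, 15, 0, 7].
For each element, count later entries that are smaller:
11: 3
13: 3
1: 1
15: 2
0: 0
7: 0
Sum: 3 + 3 + 1 + 2 + 0 + 0 = 9

9 inversions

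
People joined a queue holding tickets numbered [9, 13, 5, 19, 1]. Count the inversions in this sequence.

Out-of-order pairs: 6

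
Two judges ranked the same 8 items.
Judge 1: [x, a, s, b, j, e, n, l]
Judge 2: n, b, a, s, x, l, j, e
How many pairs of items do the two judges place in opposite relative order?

Assign each item its position (1..8) in the first ordering, then rewrite the second ordering as that position sequence:
positions: x→1, a→2, s→3, b→4, j→5, e→6, n→7, l→8
second ordering as positions: [7, 4, 2, 3, 1, 8, 5, 6]
Discordant pairs = inversions in this position sequence.
7: 4, 2, 3, 1, 5, 6 → 6
4: 2, 3, 1 → 3
2: 1 → 1
3: 1 → 1
1: 0
8: 5, 6 → 2
5: 0
6: 0
Total: 6 + 3 + 1 + 1 + 0 + 2 + 0 + 0 = 13

13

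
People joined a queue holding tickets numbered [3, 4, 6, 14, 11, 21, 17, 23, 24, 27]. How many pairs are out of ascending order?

Inversions: 2

Element-by-element contributions:
3 → none → 0
4 → none → 0
6 → none → 0
14 → 11 → 1
11 → none → 0
21 → 17 → 1
17 → none → 0
23 → none → 0
24 → none → 0
27 → none → 0
Sum: 0 + 0 + 0 + 1 + 0 + 1 + 0 + 0 + 0 + 0 = 2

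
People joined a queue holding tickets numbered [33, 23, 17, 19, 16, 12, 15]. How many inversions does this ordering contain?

19 out-of-order pairs

Sweep left to right; for each value list the smaller values that follow it:
33: 6
23: 5
17: 3
19: 3
16: 2
12: 0
15: 0
Sum: 6 + 5 + 3 + 3 + 2 + 0 + 0 = 19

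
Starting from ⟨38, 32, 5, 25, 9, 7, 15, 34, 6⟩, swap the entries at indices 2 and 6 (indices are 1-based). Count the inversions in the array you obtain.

Positions 2 and 6 hold 32 and 7; after swapping, the array is [38, 7, 5, 25, 9, 32, 15, 34, 6].
Sweep left to right; for each value list the smaller values that follow it:
38: 8
7: 2
5: 0
25: 3
9: 1
32: 2
15: 1
34: 1
6: 0
Sum: 8 + 2 + 0 + 3 + 1 + 2 + 1 + 1 + 0 = 18

18 inversions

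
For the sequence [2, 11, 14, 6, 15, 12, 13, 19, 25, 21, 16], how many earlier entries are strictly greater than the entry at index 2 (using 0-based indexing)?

The element at index 2 is 14.
Elements before it: 2, 11
None of them are larger than 14.

0 such elements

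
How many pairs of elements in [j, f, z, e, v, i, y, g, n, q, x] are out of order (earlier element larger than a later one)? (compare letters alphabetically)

Sweep left to right; for each value list the smaller values that follow it:
j: 4
f: 1
z: 8
e: 0
v: 4
i: 1
y: 4
g: 0
n: 0
q: 0
x: 0
Sum: 4 + 1 + 8 + 0 + 4 + 1 + 4 + 0 + 0 + 0 + 0 = 22

22 inversions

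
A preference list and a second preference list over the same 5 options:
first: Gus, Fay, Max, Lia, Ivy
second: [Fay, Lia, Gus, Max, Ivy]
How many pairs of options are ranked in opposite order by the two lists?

Assign each item its position (1..5) in the first ordering, then rewrite the second ordering as that position sequence:
positions: Gus→1, Fay→2, Max→3, Lia→4, Ivy→5
second ordering as positions: [2, 4, 1, 3, 5]
Discordant pairs = inversions in this position sequence.
2: 1 → 1
4: 1, 3 → 2
1: 0
3: 0
5: 0
Total: 1 + 2 + 0 + 0 + 0 = 3

3 pairs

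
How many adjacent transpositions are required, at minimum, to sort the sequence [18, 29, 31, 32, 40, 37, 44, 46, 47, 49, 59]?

1 adjacent swap

Each adjacent swap fixes exactly one inversion, so the minimum swap count equals the number of inversions.
Count inversions — for each element, later elements that are smaller:
18: none → 0
29: none → 0
31: none → 0
32: none → 0
40: 37 → 1
37: none → 0
44: none → 0
46: none → 0
47: none → 0
49: none → 0
59: none → 0
Total inversions: 0 + 0 + 0 + 0 + 1 + 0 + 0 + 0 + 0 + 0 + 0 = 1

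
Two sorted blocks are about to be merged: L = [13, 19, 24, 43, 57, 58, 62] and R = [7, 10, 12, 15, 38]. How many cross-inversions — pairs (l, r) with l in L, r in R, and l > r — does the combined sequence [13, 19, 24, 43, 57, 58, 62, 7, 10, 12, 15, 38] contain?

31 cross-inversions

For each element r of the right run, count left-run elements greater than r:
r = 7: 13, 19, 24, 43, 57, 58, 62 → 7
r = 10: 13, 19, 24, 43, 57, 58, 62 → 7
r = 12: 13, 19, 24, 43, 57, 58, 62 → 7
r = 15: 19, 24, 43, 57, 58, 62 → 6
r = 38: 43, 57, 58, 62 → 4
Cross-inversions: 7 + 7 + 7 + 6 + 4 = 31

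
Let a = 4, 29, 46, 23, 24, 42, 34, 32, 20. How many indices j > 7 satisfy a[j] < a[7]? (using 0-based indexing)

1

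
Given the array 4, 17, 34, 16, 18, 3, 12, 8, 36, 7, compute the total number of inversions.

For each element, count later entries that are smaller:
4: 1
17: 5
34: 6
16: 4
18: 4
3: 0
12: 2
8: 1
36: 1
7: 0
Sum: 1 + 5 + 6 + 4 + 4 + 0 + 2 + 1 + 1 + 0 = 24

There are 24 inversions.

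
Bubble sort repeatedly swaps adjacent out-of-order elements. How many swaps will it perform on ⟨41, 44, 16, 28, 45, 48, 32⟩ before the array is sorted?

Minimum adjacent swaps = number of inversions (each swap of adjacent out-of-order elements removes one inversion and no swap can remove more).
Count inversions — for each element, later elements that are smaller:
41: 16, 28, 32 → 3
44: 16, 28, 32 → 3
16: none → 0
28: none → 0
45: 32 → 1
48: 32 → 1
32: none → 0
Total inversions: 3 + 3 + 0 + 0 + 1 + 1 + 0 = 8

8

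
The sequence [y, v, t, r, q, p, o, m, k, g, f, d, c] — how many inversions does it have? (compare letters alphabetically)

There are 78 inversions.

Count, for each position, how many later elements it exceeds:
y: 12
v: 11
t: 10
r: 9
q: 8
p: 7
o: 6
m: 5
k: 4
g: 3
f: 2
d: 1
c: 0
Sum: 12 + 11 + 10 + 9 + 8 + 7 + 6 + 5 + 4 + 3 + 2 + 1 + 0 = 78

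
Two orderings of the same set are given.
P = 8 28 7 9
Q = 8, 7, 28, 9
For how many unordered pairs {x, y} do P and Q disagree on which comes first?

There is 1 disagreeing pair.

Assign each item its position (1..4) in the first ordering, then rewrite the second ordering as that position sequence:
positions: 8→1, 28→2, 7→3, 9→4
second ordering as positions: [1, 3, 2, 4]
Discordant pairs = inversions in this position sequence.
1: 0
3: 2 → 1
2: 0
4: 0
Total: 0 + 1 + 0 + 0 = 1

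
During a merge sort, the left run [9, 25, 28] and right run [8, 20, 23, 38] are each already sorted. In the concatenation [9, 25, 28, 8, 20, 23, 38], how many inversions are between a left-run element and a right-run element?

7

Count, for every r in R, how many entries of L exceed r:
r = 8: 9, 25, 28 → 3
r = 20: 25, 28 → 2
r = 23: 25, 28 → 2
r = 38: none → 0
Cross-inversions: 3 + 2 + 2 + 0 = 7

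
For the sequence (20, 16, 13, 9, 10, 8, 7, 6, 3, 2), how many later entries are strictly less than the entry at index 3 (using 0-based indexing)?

The element at index 3 is 9.
Elements after it: 10, 8, 7, 6, 3, 2
Those smaller than 9: 8, 7, 6, 3, 2

5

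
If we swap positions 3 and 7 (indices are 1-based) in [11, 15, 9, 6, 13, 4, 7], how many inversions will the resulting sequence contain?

Inversions: 14

Positions 3 and 7 hold 9 and 7; after swapping, the array is [11, 15, 7, 6, 13, 4, 9].
Element-by-element contributions:
11: 4
15: 5
7: 2
6: 1
13: 2
4: 0
9: 0
Sum: 4 + 5 + 2 + 1 + 2 + 0 + 0 = 14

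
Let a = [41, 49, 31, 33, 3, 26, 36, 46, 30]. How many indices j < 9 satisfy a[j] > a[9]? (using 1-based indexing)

6

The element at index 9 is 30.
Elements before it: 41, 49, 31, 33, 3, 26, 36, 46
Those larger than 30: 41, 49, 31, 33, 36, 46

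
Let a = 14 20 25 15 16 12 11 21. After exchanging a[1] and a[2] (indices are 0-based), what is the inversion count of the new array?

17

Positions 1 and 2 hold 20 and 25; after swapping, the array is [14, 25, 20, 15, 16, 12, 11, 21].
Element-by-element contributions:
14 → 12, 11 → 2
25 → 20, 15, 16, 12, 11, 21 → 6
20 → 15, 16, 12, 11 → 4
15 → 12, 11 → 2
16 → 12, 11 → 2
12 → 11 → 1
11 → none → 0
21 → none → 0
Sum: 2 + 6 + 4 + 2 + 2 + 1 + 0 + 0 = 17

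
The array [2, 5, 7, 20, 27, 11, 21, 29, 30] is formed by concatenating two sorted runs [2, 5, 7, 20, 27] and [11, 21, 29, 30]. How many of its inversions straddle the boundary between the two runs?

3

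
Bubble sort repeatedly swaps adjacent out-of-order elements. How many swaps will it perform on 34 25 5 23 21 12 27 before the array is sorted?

13

Each adjacent swap fixes exactly one inversion, so the minimum swap count equals the number of inversions.
Count inversions — for each element, later elements that are smaller:
34: 25, 5, 23, 21, 12, 27 → 6
25: 5, 23, 21, 12 → 4
5: none → 0
23: 21, 12 → 2
21: 12 → 1
12: none → 0
27: none → 0
Total inversions: 6 + 4 + 0 + 2 + 1 + 0 + 0 = 13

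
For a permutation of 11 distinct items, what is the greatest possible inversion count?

Inversions: 55

A reversed (strictly descending) arrangement makes every pair an inversion, giving C(11, 2) inversions.
C(11, 2) = 11·10/2 = 55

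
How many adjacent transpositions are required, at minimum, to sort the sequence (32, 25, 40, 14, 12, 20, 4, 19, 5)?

28

The minimum number of adjacent swaps to sort an array equals its inversion count, since every such swap removes exactly one inversion.
Count inversions — for each element, later elements that are smaller:
32: 25, 14, 12, 20, 4, 19, 5 → 7
25: 14, 12, 20, 4, 19, 5 → 6
40: 14, 12, 20, 4, 19, 5 → 6
14: 12, 4, 5 → 3
12: 4, 5 → 2
20: 4, 19, 5 → 3
4: none → 0
19: 5 → 1
5: none → 0
Total inversions: 7 + 6 + 6 + 3 + 2 + 3 + 0 + 1 + 0 = 28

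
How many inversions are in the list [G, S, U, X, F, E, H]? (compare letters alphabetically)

12

Count, for each position, how many later elements it exceeds:
G: 2
S: 3
U: 3
X: 3
F: 1
E: 0
H: 0
Sum: 2 + 3 + 3 + 3 + 1 + 0 + 0 = 12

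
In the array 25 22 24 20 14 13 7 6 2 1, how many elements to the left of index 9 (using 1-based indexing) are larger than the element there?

8

The element at index 9 is 2.
Elements before it: 25, 22, 24, 20, 14, 13, 7, 6
Those larger than 2: 25, 22, 24, 20, 14, 13, 7, 6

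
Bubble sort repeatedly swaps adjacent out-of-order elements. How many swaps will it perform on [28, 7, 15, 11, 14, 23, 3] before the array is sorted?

13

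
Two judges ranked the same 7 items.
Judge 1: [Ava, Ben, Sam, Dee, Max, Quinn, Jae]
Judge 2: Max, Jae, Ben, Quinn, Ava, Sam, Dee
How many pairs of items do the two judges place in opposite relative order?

13 discordant pairs

Assign each item its position (1..7) in the first ordering, then rewrite the second ordering as that position sequence:
positions: Ava→1, Ben→2, Sam→3, Dee→4, Max→5, Quinn→6, Jae→7
second ordering as positions: [5, 7, 2, 6, 1, 3, 4]
Discordant pairs = inversions in this position sequence.
5: 2, 1, 3, 4 → 4
7: 2, 6, 1, 3, 4 → 5
2: 1 → 1
6: 1, 3, 4 → 3
1: 0
3: 0
4: 0
Total: 4 + 5 + 1 + 3 + 0 + 0 + 0 = 13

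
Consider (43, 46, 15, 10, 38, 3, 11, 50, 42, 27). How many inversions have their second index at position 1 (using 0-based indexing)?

0

The element at index 1 is 46.
Elements before it: 43
None of them are larger than 46.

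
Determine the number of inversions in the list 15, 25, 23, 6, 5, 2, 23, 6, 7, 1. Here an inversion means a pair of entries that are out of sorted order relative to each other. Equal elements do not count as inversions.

There are 31 inversions.

Element-by-element contributions:
15: 6
25: 8
23: 6
6: 3
5: 2
2: 1
23: 3
6: 1
7: 1
1: 0
Sum: 6 + 8 + 6 + 3 + 2 + 1 + 3 + 1 + 1 + 0 = 31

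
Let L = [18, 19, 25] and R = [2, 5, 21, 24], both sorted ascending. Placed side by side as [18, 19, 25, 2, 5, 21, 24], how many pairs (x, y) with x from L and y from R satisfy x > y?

Take each right-half value and tally the left-half values above it:
r = 2: 18, 19, 25 → 3
r = 5: 18, 19, 25 → 3
r = 21: 25 → 1
r = 24: 25 → 1
Cross-inversions: 3 + 3 + 1 + 1 = 8

8 split inversions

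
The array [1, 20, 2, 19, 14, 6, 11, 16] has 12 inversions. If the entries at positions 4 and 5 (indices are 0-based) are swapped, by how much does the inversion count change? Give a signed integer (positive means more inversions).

-1

Positions 4 and 5 hold 14 and 6; after swapping, the array is [1, 20, 2, 19, 6, 14, 11, 16].
For each element, count later entries that are smaller:
1: 0
20: 6
2: 0
19: 4
6: 0
14: 1
11: 0
16: 0
Sum: 0 + 6 + 0 + 4 + 0 + 1 + 0 + 0 = 11
Change: 11 − 12 = -1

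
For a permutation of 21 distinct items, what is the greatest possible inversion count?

A reversed (strictly descending) arrangement makes every pair an inversion, giving C(21, 2) inversions.
C(21, 2) = 21·20/2 = 210

210 inversions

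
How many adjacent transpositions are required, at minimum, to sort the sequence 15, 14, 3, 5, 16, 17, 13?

There are 9 swaps.

The minimum number of adjacent swaps to sort an array equals its inversion count, since every such swap removes exactly one inversion.
Count inversions — for each element, later elements that are smaller:
15: 14, 3, 5, 13 → 4
14: 3, 5, 13 → 3
3: none → 0
5: none → 0
16: 13 → 1
17: 13 → 1
13: none → 0
Total inversions: 4 + 3 + 0 + 0 + 1 + 1 + 0 = 9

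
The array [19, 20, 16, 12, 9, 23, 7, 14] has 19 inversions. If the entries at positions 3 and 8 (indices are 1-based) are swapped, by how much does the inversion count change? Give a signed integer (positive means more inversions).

-1

Positions 3 and 8 hold 16 and 14; after swapping, the array is [19, 20, 14, 12, 9, 23, 7, 16].
Count, for each position, how many later elements it exceeds:
19: 5
20: 5
14: 3
12: 2
9: 1
23: 2
7: 0
16: 0
Sum: 5 + 5 + 3 + 2 + 1 + 2 + 0 + 0 = 18
Change: 18 − 19 = -1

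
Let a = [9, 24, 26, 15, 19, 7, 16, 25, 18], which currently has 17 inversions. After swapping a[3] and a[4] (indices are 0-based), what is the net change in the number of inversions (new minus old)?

Positions 3 and 4 hold 15 and 19; after swapping, the array is [9, 24, 26, 19, 15, 7, 16, 25, 18].
Element-by-element contributions:
9 → 7 → 1
24 → 19, 15, 7, 16, 18 → 5
26 → 19, 15, 7, 16, 25, 18 → 6
19 → 15, 7, 16, 18 → 4
15 → 7 → 1
7 → none → 0
16 → none → 0
25 → 18 → 1
18 → none → 0
Sum: 1 + 5 + 6 + 4 + 1 + 0 + 0 + 1 + 0 = 18
Change: 18 − 17 = +1

+1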